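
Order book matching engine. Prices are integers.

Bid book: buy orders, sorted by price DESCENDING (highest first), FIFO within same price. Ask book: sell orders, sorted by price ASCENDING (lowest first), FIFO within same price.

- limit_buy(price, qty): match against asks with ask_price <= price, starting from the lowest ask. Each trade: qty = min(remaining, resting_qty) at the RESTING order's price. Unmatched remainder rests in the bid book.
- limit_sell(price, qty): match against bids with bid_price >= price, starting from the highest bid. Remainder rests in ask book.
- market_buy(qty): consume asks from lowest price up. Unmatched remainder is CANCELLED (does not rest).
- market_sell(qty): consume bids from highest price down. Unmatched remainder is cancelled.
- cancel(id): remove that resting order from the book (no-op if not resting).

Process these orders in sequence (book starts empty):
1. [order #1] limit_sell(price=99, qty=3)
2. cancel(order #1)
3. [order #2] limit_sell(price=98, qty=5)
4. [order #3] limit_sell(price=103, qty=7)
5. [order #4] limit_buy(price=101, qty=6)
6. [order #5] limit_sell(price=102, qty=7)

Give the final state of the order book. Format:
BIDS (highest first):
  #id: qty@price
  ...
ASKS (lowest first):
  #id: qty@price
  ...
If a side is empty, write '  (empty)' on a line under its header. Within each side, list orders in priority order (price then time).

After op 1 [order #1] limit_sell(price=99, qty=3): fills=none; bids=[-] asks=[#1:3@99]
After op 2 cancel(order #1): fills=none; bids=[-] asks=[-]
After op 3 [order #2] limit_sell(price=98, qty=5): fills=none; bids=[-] asks=[#2:5@98]
After op 4 [order #3] limit_sell(price=103, qty=7): fills=none; bids=[-] asks=[#2:5@98 #3:7@103]
After op 5 [order #4] limit_buy(price=101, qty=6): fills=#4x#2:5@98; bids=[#4:1@101] asks=[#3:7@103]
After op 6 [order #5] limit_sell(price=102, qty=7): fills=none; bids=[#4:1@101] asks=[#5:7@102 #3:7@103]

Answer: BIDS (highest first):
  #4: 1@101
ASKS (lowest first):
  #5: 7@102
  #3: 7@103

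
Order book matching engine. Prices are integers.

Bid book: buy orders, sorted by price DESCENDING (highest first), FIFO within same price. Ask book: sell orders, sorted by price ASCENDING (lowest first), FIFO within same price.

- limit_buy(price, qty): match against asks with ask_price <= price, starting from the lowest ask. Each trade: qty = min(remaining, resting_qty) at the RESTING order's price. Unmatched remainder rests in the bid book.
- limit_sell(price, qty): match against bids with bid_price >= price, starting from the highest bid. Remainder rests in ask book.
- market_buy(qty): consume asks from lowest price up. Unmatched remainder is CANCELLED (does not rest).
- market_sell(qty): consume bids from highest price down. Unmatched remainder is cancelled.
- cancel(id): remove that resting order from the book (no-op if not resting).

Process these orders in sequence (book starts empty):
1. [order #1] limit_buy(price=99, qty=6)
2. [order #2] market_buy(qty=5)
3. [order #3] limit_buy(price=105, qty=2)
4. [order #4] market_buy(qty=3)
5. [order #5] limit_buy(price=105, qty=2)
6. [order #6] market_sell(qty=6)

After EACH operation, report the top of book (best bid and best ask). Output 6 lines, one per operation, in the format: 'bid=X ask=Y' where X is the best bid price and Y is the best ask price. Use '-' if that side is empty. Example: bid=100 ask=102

Answer: bid=99 ask=-
bid=99 ask=-
bid=105 ask=-
bid=105 ask=-
bid=105 ask=-
bid=99 ask=-

Derivation:
After op 1 [order #1] limit_buy(price=99, qty=6): fills=none; bids=[#1:6@99] asks=[-]
After op 2 [order #2] market_buy(qty=5): fills=none; bids=[#1:6@99] asks=[-]
After op 3 [order #3] limit_buy(price=105, qty=2): fills=none; bids=[#3:2@105 #1:6@99] asks=[-]
After op 4 [order #4] market_buy(qty=3): fills=none; bids=[#3:2@105 #1:6@99] asks=[-]
After op 5 [order #5] limit_buy(price=105, qty=2): fills=none; bids=[#3:2@105 #5:2@105 #1:6@99] asks=[-]
After op 6 [order #6] market_sell(qty=6): fills=#3x#6:2@105 #5x#6:2@105 #1x#6:2@99; bids=[#1:4@99] asks=[-]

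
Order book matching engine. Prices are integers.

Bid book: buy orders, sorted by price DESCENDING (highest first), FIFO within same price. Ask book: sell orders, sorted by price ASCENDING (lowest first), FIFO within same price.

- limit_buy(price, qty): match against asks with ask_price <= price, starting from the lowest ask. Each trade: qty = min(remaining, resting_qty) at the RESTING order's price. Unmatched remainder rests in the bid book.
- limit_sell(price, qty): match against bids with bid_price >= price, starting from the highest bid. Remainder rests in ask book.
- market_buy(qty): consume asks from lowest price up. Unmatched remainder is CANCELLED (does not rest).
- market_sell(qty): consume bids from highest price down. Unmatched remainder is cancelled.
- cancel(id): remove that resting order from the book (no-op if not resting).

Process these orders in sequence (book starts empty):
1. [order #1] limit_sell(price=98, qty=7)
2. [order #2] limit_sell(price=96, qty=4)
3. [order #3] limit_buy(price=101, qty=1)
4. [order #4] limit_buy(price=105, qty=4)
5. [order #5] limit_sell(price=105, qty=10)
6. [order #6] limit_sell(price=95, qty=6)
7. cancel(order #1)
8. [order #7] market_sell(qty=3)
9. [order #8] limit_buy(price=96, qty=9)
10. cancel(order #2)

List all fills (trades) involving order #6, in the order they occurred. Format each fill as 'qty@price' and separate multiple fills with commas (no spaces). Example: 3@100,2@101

After op 1 [order #1] limit_sell(price=98, qty=7): fills=none; bids=[-] asks=[#1:7@98]
After op 2 [order #2] limit_sell(price=96, qty=4): fills=none; bids=[-] asks=[#2:4@96 #1:7@98]
After op 3 [order #3] limit_buy(price=101, qty=1): fills=#3x#2:1@96; bids=[-] asks=[#2:3@96 #1:7@98]
After op 4 [order #4] limit_buy(price=105, qty=4): fills=#4x#2:3@96 #4x#1:1@98; bids=[-] asks=[#1:6@98]
After op 5 [order #5] limit_sell(price=105, qty=10): fills=none; bids=[-] asks=[#1:6@98 #5:10@105]
After op 6 [order #6] limit_sell(price=95, qty=6): fills=none; bids=[-] asks=[#6:6@95 #1:6@98 #5:10@105]
After op 7 cancel(order #1): fills=none; bids=[-] asks=[#6:6@95 #5:10@105]
After op 8 [order #7] market_sell(qty=3): fills=none; bids=[-] asks=[#6:6@95 #5:10@105]
After op 9 [order #8] limit_buy(price=96, qty=9): fills=#8x#6:6@95; bids=[#8:3@96] asks=[#5:10@105]
After op 10 cancel(order #2): fills=none; bids=[#8:3@96] asks=[#5:10@105]

Answer: 6@95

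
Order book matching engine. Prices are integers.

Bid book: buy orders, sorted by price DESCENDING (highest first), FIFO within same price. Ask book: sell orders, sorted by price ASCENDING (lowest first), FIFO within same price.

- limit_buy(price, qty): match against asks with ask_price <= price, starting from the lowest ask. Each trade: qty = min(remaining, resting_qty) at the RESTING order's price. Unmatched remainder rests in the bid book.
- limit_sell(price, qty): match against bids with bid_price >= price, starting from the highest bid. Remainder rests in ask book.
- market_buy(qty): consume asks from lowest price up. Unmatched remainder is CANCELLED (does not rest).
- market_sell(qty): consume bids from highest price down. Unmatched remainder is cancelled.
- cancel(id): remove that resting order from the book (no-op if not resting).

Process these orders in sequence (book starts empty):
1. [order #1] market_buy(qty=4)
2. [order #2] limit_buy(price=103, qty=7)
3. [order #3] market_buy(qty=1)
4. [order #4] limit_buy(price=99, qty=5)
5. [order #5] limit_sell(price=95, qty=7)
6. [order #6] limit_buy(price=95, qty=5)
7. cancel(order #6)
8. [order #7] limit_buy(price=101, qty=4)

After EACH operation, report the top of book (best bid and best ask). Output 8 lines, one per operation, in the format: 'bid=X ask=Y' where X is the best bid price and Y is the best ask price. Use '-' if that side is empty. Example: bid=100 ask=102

After op 1 [order #1] market_buy(qty=4): fills=none; bids=[-] asks=[-]
After op 2 [order #2] limit_buy(price=103, qty=7): fills=none; bids=[#2:7@103] asks=[-]
After op 3 [order #3] market_buy(qty=1): fills=none; bids=[#2:7@103] asks=[-]
After op 4 [order #4] limit_buy(price=99, qty=5): fills=none; bids=[#2:7@103 #4:5@99] asks=[-]
After op 5 [order #5] limit_sell(price=95, qty=7): fills=#2x#5:7@103; bids=[#4:5@99] asks=[-]
After op 6 [order #6] limit_buy(price=95, qty=5): fills=none; bids=[#4:5@99 #6:5@95] asks=[-]
After op 7 cancel(order #6): fills=none; bids=[#4:5@99] asks=[-]
After op 8 [order #7] limit_buy(price=101, qty=4): fills=none; bids=[#7:4@101 #4:5@99] asks=[-]

Answer: bid=- ask=-
bid=103 ask=-
bid=103 ask=-
bid=103 ask=-
bid=99 ask=-
bid=99 ask=-
bid=99 ask=-
bid=101 ask=-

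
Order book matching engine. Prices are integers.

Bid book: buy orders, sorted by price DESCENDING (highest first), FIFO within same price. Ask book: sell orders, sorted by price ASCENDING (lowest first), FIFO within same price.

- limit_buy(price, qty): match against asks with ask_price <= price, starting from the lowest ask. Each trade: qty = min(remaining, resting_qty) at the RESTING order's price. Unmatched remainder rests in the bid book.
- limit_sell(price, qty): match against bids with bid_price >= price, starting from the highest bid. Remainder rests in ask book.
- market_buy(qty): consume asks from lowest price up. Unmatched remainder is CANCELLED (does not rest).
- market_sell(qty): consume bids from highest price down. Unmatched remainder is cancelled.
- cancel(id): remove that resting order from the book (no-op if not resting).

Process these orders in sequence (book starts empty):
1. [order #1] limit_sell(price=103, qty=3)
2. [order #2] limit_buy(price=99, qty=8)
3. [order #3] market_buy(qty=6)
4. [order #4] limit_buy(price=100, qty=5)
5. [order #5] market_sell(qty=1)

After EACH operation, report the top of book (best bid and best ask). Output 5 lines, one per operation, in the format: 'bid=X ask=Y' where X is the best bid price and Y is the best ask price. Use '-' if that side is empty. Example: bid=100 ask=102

Answer: bid=- ask=103
bid=99 ask=103
bid=99 ask=-
bid=100 ask=-
bid=100 ask=-

Derivation:
After op 1 [order #1] limit_sell(price=103, qty=3): fills=none; bids=[-] asks=[#1:3@103]
After op 2 [order #2] limit_buy(price=99, qty=8): fills=none; bids=[#2:8@99] asks=[#1:3@103]
After op 3 [order #3] market_buy(qty=6): fills=#3x#1:3@103; bids=[#2:8@99] asks=[-]
After op 4 [order #4] limit_buy(price=100, qty=5): fills=none; bids=[#4:5@100 #2:8@99] asks=[-]
After op 5 [order #5] market_sell(qty=1): fills=#4x#5:1@100; bids=[#4:4@100 #2:8@99] asks=[-]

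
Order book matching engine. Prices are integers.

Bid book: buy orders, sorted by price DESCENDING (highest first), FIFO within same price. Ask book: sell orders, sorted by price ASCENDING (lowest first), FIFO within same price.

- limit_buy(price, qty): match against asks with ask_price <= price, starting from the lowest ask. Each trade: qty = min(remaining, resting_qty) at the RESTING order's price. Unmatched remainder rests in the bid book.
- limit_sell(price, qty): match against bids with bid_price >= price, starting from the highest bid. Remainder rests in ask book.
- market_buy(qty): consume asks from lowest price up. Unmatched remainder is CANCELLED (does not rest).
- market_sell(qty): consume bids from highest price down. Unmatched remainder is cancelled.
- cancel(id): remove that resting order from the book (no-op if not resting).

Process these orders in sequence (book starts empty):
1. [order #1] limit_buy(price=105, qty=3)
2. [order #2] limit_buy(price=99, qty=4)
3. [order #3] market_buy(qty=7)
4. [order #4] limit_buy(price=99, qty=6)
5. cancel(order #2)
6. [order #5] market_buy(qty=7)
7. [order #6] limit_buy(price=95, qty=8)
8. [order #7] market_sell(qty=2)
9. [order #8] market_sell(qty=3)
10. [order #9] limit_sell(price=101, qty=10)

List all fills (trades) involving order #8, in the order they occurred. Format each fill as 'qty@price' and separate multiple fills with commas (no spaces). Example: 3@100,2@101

After op 1 [order #1] limit_buy(price=105, qty=3): fills=none; bids=[#1:3@105] asks=[-]
After op 2 [order #2] limit_buy(price=99, qty=4): fills=none; bids=[#1:3@105 #2:4@99] asks=[-]
After op 3 [order #3] market_buy(qty=7): fills=none; bids=[#1:3@105 #2:4@99] asks=[-]
After op 4 [order #4] limit_buy(price=99, qty=6): fills=none; bids=[#1:3@105 #2:4@99 #4:6@99] asks=[-]
After op 5 cancel(order #2): fills=none; bids=[#1:3@105 #4:6@99] asks=[-]
After op 6 [order #5] market_buy(qty=7): fills=none; bids=[#1:3@105 #4:6@99] asks=[-]
After op 7 [order #6] limit_buy(price=95, qty=8): fills=none; bids=[#1:3@105 #4:6@99 #6:8@95] asks=[-]
After op 8 [order #7] market_sell(qty=2): fills=#1x#7:2@105; bids=[#1:1@105 #4:6@99 #6:8@95] asks=[-]
After op 9 [order #8] market_sell(qty=3): fills=#1x#8:1@105 #4x#8:2@99; bids=[#4:4@99 #6:8@95] asks=[-]
After op 10 [order #9] limit_sell(price=101, qty=10): fills=none; bids=[#4:4@99 #6:8@95] asks=[#9:10@101]

Answer: 1@105,2@99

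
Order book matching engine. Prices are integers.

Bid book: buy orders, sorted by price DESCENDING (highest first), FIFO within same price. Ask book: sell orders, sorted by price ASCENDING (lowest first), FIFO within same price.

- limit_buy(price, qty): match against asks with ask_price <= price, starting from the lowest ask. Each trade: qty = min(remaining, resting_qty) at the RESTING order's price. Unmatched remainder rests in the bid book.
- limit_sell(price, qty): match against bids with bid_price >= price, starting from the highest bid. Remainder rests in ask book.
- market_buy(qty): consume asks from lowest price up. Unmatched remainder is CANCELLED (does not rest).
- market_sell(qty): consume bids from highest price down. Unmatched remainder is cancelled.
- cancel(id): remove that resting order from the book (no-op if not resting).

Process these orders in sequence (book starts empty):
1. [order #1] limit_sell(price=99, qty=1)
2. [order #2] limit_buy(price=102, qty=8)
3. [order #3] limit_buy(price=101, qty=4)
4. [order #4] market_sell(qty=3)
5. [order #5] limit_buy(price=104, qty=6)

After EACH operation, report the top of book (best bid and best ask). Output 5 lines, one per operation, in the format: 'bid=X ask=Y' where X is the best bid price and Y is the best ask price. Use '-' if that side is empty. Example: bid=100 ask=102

After op 1 [order #1] limit_sell(price=99, qty=1): fills=none; bids=[-] asks=[#1:1@99]
After op 2 [order #2] limit_buy(price=102, qty=8): fills=#2x#1:1@99; bids=[#2:7@102] asks=[-]
After op 3 [order #3] limit_buy(price=101, qty=4): fills=none; bids=[#2:7@102 #3:4@101] asks=[-]
After op 4 [order #4] market_sell(qty=3): fills=#2x#4:3@102; bids=[#2:4@102 #3:4@101] asks=[-]
After op 5 [order #5] limit_buy(price=104, qty=6): fills=none; bids=[#5:6@104 #2:4@102 #3:4@101] asks=[-]

Answer: bid=- ask=99
bid=102 ask=-
bid=102 ask=-
bid=102 ask=-
bid=104 ask=-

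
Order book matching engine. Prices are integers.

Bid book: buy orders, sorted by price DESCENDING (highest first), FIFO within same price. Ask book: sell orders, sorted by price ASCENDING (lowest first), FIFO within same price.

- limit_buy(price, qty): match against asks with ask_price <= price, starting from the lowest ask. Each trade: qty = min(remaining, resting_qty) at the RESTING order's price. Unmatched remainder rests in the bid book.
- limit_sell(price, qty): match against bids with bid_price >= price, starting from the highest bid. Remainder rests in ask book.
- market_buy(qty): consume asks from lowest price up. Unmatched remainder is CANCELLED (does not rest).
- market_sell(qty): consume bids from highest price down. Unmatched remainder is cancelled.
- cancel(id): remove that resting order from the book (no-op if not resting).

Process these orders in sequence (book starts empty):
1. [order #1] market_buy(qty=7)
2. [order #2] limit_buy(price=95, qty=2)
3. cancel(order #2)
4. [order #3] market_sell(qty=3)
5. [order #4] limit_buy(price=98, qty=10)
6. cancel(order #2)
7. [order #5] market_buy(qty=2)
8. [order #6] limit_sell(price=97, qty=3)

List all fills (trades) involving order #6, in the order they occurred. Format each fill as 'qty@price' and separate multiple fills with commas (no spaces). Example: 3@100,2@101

Answer: 3@98

Derivation:
After op 1 [order #1] market_buy(qty=7): fills=none; bids=[-] asks=[-]
After op 2 [order #2] limit_buy(price=95, qty=2): fills=none; bids=[#2:2@95] asks=[-]
After op 3 cancel(order #2): fills=none; bids=[-] asks=[-]
After op 4 [order #3] market_sell(qty=3): fills=none; bids=[-] asks=[-]
After op 5 [order #4] limit_buy(price=98, qty=10): fills=none; bids=[#4:10@98] asks=[-]
After op 6 cancel(order #2): fills=none; bids=[#4:10@98] asks=[-]
After op 7 [order #5] market_buy(qty=2): fills=none; bids=[#4:10@98] asks=[-]
After op 8 [order #6] limit_sell(price=97, qty=3): fills=#4x#6:3@98; bids=[#4:7@98] asks=[-]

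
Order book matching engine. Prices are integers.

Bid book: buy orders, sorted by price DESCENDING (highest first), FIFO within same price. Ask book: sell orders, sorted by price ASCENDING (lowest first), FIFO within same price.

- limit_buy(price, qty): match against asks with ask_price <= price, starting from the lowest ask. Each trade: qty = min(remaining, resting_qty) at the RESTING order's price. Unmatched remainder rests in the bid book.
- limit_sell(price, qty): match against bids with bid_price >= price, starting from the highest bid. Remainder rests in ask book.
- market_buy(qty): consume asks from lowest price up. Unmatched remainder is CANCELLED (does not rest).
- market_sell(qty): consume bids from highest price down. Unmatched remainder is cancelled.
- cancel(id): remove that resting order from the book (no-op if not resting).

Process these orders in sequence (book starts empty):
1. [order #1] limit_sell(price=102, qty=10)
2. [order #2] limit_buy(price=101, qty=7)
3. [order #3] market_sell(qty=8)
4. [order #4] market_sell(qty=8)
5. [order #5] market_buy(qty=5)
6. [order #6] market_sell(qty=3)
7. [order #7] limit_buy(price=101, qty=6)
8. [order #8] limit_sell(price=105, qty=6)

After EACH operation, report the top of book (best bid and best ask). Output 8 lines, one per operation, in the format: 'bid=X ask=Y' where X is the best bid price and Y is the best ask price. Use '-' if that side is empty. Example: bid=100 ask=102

Answer: bid=- ask=102
bid=101 ask=102
bid=- ask=102
bid=- ask=102
bid=- ask=102
bid=- ask=102
bid=101 ask=102
bid=101 ask=102

Derivation:
After op 1 [order #1] limit_sell(price=102, qty=10): fills=none; bids=[-] asks=[#1:10@102]
After op 2 [order #2] limit_buy(price=101, qty=7): fills=none; bids=[#2:7@101] asks=[#1:10@102]
After op 3 [order #3] market_sell(qty=8): fills=#2x#3:7@101; bids=[-] asks=[#1:10@102]
After op 4 [order #4] market_sell(qty=8): fills=none; bids=[-] asks=[#1:10@102]
After op 5 [order #5] market_buy(qty=5): fills=#5x#1:5@102; bids=[-] asks=[#1:5@102]
After op 6 [order #6] market_sell(qty=3): fills=none; bids=[-] asks=[#1:5@102]
After op 7 [order #7] limit_buy(price=101, qty=6): fills=none; bids=[#7:6@101] asks=[#1:5@102]
After op 8 [order #8] limit_sell(price=105, qty=6): fills=none; bids=[#7:6@101] asks=[#1:5@102 #8:6@105]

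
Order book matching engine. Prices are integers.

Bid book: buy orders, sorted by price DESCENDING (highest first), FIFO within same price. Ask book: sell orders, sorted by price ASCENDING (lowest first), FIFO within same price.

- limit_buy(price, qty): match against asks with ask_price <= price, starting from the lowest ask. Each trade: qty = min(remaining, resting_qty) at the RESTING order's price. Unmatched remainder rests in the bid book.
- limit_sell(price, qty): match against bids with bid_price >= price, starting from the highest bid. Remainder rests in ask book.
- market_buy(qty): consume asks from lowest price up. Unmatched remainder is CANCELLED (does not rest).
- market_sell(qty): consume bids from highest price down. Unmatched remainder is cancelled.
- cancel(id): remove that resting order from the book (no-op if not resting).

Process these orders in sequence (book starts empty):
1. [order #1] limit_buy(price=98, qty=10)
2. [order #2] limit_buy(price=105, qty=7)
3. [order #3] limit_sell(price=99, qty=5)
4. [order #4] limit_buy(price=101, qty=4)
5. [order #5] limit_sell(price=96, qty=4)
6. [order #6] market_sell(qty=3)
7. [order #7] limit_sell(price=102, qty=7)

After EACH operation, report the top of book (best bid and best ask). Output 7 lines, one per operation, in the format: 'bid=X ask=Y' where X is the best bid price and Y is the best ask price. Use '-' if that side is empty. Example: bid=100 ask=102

After op 1 [order #1] limit_buy(price=98, qty=10): fills=none; bids=[#1:10@98] asks=[-]
After op 2 [order #2] limit_buy(price=105, qty=7): fills=none; bids=[#2:7@105 #1:10@98] asks=[-]
After op 3 [order #3] limit_sell(price=99, qty=5): fills=#2x#3:5@105; bids=[#2:2@105 #1:10@98] asks=[-]
After op 4 [order #4] limit_buy(price=101, qty=4): fills=none; bids=[#2:2@105 #4:4@101 #1:10@98] asks=[-]
After op 5 [order #5] limit_sell(price=96, qty=4): fills=#2x#5:2@105 #4x#5:2@101; bids=[#4:2@101 #1:10@98] asks=[-]
After op 6 [order #6] market_sell(qty=3): fills=#4x#6:2@101 #1x#6:1@98; bids=[#1:9@98] asks=[-]
After op 7 [order #7] limit_sell(price=102, qty=7): fills=none; bids=[#1:9@98] asks=[#7:7@102]

Answer: bid=98 ask=-
bid=105 ask=-
bid=105 ask=-
bid=105 ask=-
bid=101 ask=-
bid=98 ask=-
bid=98 ask=102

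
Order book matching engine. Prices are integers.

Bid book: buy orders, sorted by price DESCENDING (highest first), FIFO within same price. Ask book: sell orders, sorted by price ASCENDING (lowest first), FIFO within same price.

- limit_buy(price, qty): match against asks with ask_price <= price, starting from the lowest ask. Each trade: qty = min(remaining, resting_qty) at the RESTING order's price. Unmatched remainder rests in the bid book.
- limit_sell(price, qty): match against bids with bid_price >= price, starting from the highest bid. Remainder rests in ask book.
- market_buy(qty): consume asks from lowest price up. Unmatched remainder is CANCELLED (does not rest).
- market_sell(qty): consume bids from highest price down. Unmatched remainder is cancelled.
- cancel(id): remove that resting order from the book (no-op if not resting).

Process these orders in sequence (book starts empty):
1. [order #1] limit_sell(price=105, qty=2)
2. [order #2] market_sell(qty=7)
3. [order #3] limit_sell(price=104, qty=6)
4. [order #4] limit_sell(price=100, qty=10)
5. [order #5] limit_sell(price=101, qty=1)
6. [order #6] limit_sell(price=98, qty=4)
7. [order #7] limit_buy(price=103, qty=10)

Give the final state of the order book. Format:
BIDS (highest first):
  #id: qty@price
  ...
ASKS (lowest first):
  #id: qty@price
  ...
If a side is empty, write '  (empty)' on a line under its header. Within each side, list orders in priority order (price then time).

After op 1 [order #1] limit_sell(price=105, qty=2): fills=none; bids=[-] asks=[#1:2@105]
After op 2 [order #2] market_sell(qty=7): fills=none; bids=[-] asks=[#1:2@105]
After op 3 [order #3] limit_sell(price=104, qty=6): fills=none; bids=[-] asks=[#3:6@104 #1:2@105]
After op 4 [order #4] limit_sell(price=100, qty=10): fills=none; bids=[-] asks=[#4:10@100 #3:6@104 #1:2@105]
After op 5 [order #5] limit_sell(price=101, qty=1): fills=none; bids=[-] asks=[#4:10@100 #5:1@101 #3:6@104 #1:2@105]
After op 6 [order #6] limit_sell(price=98, qty=4): fills=none; bids=[-] asks=[#6:4@98 #4:10@100 #5:1@101 #3:6@104 #1:2@105]
After op 7 [order #7] limit_buy(price=103, qty=10): fills=#7x#6:4@98 #7x#4:6@100; bids=[-] asks=[#4:4@100 #5:1@101 #3:6@104 #1:2@105]

Answer: BIDS (highest first):
  (empty)
ASKS (lowest first):
  #4: 4@100
  #5: 1@101
  #3: 6@104
  #1: 2@105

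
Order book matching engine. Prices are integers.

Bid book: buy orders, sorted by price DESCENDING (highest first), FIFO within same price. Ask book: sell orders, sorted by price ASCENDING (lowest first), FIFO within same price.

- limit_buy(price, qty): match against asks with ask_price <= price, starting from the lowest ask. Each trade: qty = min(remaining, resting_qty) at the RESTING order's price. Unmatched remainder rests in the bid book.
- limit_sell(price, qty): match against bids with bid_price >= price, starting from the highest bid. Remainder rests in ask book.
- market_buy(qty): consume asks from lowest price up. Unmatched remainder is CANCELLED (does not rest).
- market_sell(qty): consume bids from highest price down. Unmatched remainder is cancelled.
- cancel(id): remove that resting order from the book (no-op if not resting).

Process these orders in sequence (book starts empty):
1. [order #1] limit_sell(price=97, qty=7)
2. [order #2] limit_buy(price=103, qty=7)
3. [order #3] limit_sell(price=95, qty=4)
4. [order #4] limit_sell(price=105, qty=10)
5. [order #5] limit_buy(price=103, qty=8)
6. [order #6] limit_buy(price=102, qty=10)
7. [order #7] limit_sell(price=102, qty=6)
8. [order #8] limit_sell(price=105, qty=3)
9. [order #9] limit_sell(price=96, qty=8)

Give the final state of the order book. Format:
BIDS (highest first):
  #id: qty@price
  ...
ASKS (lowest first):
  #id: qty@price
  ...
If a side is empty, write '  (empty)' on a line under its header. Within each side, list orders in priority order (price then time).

Answer: BIDS (highest first):
  (empty)
ASKS (lowest first):
  #4: 10@105
  #8: 3@105

Derivation:
After op 1 [order #1] limit_sell(price=97, qty=7): fills=none; bids=[-] asks=[#1:7@97]
After op 2 [order #2] limit_buy(price=103, qty=7): fills=#2x#1:7@97; bids=[-] asks=[-]
After op 3 [order #3] limit_sell(price=95, qty=4): fills=none; bids=[-] asks=[#3:4@95]
After op 4 [order #4] limit_sell(price=105, qty=10): fills=none; bids=[-] asks=[#3:4@95 #4:10@105]
After op 5 [order #5] limit_buy(price=103, qty=8): fills=#5x#3:4@95; bids=[#5:4@103] asks=[#4:10@105]
After op 6 [order #6] limit_buy(price=102, qty=10): fills=none; bids=[#5:4@103 #6:10@102] asks=[#4:10@105]
After op 7 [order #7] limit_sell(price=102, qty=6): fills=#5x#7:4@103 #6x#7:2@102; bids=[#6:8@102] asks=[#4:10@105]
After op 8 [order #8] limit_sell(price=105, qty=3): fills=none; bids=[#6:8@102] asks=[#4:10@105 #8:3@105]
After op 9 [order #9] limit_sell(price=96, qty=8): fills=#6x#9:8@102; bids=[-] asks=[#4:10@105 #8:3@105]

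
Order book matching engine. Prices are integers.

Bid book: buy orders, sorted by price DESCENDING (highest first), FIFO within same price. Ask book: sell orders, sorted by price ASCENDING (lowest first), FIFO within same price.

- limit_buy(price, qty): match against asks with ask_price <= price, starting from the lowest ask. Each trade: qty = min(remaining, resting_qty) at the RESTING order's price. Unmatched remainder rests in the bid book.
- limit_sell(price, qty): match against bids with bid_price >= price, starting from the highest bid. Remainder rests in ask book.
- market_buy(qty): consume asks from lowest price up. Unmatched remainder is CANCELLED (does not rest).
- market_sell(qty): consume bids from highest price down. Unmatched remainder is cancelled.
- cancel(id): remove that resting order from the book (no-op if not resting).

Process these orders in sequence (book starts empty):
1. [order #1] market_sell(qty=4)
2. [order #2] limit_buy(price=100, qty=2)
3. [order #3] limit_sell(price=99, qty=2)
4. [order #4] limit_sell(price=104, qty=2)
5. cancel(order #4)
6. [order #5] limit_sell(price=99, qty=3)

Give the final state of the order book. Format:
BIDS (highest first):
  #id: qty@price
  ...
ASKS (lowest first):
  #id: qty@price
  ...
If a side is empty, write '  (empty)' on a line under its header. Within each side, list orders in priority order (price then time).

After op 1 [order #1] market_sell(qty=4): fills=none; bids=[-] asks=[-]
After op 2 [order #2] limit_buy(price=100, qty=2): fills=none; bids=[#2:2@100] asks=[-]
After op 3 [order #3] limit_sell(price=99, qty=2): fills=#2x#3:2@100; bids=[-] asks=[-]
After op 4 [order #4] limit_sell(price=104, qty=2): fills=none; bids=[-] asks=[#4:2@104]
After op 5 cancel(order #4): fills=none; bids=[-] asks=[-]
After op 6 [order #5] limit_sell(price=99, qty=3): fills=none; bids=[-] asks=[#5:3@99]

Answer: BIDS (highest first):
  (empty)
ASKS (lowest first):
  #5: 3@99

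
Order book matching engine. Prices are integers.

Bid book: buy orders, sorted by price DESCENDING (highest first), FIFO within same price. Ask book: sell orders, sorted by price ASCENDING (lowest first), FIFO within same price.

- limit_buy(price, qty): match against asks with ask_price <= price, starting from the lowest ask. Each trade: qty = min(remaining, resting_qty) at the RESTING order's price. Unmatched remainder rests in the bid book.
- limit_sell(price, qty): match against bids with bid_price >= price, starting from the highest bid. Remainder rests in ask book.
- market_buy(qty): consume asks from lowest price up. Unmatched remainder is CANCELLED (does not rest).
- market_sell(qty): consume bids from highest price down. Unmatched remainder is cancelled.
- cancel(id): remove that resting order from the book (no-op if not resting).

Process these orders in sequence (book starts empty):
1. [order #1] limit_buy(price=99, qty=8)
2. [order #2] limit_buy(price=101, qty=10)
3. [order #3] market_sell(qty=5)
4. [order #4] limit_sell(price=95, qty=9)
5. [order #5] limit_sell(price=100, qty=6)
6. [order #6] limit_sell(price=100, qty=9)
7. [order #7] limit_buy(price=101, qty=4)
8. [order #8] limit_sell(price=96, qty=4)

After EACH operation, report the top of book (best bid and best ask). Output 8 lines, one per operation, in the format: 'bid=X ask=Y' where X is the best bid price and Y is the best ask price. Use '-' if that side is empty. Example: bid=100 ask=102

Answer: bid=99 ask=-
bid=101 ask=-
bid=101 ask=-
bid=99 ask=-
bid=99 ask=100
bid=99 ask=100
bid=99 ask=100
bid=- ask=100

Derivation:
After op 1 [order #1] limit_buy(price=99, qty=8): fills=none; bids=[#1:8@99] asks=[-]
After op 2 [order #2] limit_buy(price=101, qty=10): fills=none; bids=[#2:10@101 #1:8@99] asks=[-]
After op 3 [order #3] market_sell(qty=5): fills=#2x#3:5@101; bids=[#2:5@101 #1:8@99] asks=[-]
After op 4 [order #4] limit_sell(price=95, qty=9): fills=#2x#4:5@101 #1x#4:4@99; bids=[#1:4@99] asks=[-]
After op 5 [order #5] limit_sell(price=100, qty=6): fills=none; bids=[#1:4@99] asks=[#5:6@100]
After op 6 [order #6] limit_sell(price=100, qty=9): fills=none; bids=[#1:4@99] asks=[#5:6@100 #6:9@100]
After op 7 [order #7] limit_buy(price=101, qty=4): fills=#7x#5:4@100; bids=[#1:4@99] asks=[#5:2@100 #6:9@100]
After op 8 [order #8] limit_sell(price=96, qty=4): fills=#1x#8:4@99; bids=[-] asks=[#5:2@100 #6:9@100]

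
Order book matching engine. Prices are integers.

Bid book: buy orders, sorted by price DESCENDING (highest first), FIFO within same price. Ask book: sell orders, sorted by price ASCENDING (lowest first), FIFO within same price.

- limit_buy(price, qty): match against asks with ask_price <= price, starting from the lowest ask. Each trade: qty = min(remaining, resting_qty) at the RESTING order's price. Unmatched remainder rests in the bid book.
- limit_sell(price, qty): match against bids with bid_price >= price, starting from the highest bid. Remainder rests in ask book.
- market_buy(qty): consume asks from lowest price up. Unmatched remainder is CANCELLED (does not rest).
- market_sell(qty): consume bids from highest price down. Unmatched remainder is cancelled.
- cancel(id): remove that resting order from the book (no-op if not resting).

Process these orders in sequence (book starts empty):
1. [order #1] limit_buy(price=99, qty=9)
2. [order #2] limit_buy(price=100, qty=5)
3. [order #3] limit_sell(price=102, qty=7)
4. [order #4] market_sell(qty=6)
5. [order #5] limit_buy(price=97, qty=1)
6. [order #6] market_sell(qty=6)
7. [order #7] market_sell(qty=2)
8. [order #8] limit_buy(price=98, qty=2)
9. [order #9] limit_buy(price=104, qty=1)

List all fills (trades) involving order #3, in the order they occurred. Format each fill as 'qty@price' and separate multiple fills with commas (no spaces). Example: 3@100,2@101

Answer: 1@102

Derivation:
After op 1 [order #1] limit_buy(price=99, qty=9): fills=none; bids=[#1:9@99] asks=[-]
After op 2 [order #2] limit_buy(price=100, qty=5): fills=none; bids=[#2:5@100 #1:9@99] asks=[-]
After op 3 [order #3] limit_sell(price=102, qty=7): fills=none; bids=[#2:5@100 #1:9@99] asks=[#3:7@102]
After op 4 [order #4] market_sell(qty=6): fills=#2x#4:5@100 #1x#4:1@99; bids=[#1:8@99] asks=[#3:7@102]
After op 5 [order #5] limit_buy(price=97, qty=1): fills=none; bids=[#1:8@99 #5:1@97] asks=[#3:7@102]
After op 6 [order #6] market_sell(qty=6): fills=#1x#6:6@99; bids=[#1:2@99 #5:1@97] asks=[#3:7@102]
After op 7 [order #7] market_sell(qty=2): fills=#1x#7:2@99; bids=[#5:1@97] asks=[#3:7@102]
After op 8 [order #8] limit_buy(price=98, qty=2): fills=none; bids=[#8:2@98 #5:1@97] asks=[#3:7@102]
After op 9 [order #9] limit_buy(price=104, qty=1): fills=#9x#3:1@102; bids=[#8:2@98 #5:1@97] asks=[#3:6@102]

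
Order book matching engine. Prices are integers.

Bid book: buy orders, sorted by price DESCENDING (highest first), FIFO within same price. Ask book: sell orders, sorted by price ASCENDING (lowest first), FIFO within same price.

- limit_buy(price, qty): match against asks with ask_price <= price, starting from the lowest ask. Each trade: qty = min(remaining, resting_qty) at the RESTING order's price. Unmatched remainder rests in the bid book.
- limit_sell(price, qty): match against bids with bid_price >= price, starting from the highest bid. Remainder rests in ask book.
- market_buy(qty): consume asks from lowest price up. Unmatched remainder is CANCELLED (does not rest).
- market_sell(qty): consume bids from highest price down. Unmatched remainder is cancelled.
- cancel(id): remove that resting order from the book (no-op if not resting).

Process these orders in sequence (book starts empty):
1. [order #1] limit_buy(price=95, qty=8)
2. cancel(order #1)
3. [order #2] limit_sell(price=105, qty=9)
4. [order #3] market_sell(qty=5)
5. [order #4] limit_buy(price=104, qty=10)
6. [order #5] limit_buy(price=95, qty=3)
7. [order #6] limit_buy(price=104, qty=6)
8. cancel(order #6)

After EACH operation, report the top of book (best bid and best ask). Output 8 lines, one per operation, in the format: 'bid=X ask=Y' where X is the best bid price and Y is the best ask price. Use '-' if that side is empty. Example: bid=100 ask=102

Answer: bid=95 ask=-
bid=- ask=-
bid=- ask=105
bid=- ask=105
bid=104 ask=105
bid=104 ask=105
bid=104 ask=105
bid=104 ask=105

Derivation:
After op 1 [order #1] limit_buy(price=95, qty=8): fills=none; bids=[#1:8@95] asks=[-]
After op 2 cancel(order #1): fills=none; bids=[-] asks=[-]
After op 3 [order #2] limit_sell(price=105, qty=9): fills=none; bids=[-] asks=[#2:9@105]
After op 4 [order #3] market_sell(qty=5): fills=none; bids=[-] asks=[#2:9@105]
After op 5 [order #4] limit_buy(price=104, qty=10): fills=none; bids=[#4:10@104] asks=[#2:9@105]
After op 6 [order #5] limit_buy(price=95, qty=3): fills=none; bids=[#4:10@104 #5:3@95] asks=[#2:9@105]
After op 7 [order #6] limit_buy(price=104, qty=6): fills=none; bids=[#4:10@104 #6:6@104 #5:3@95] asks=[#2:9@105]
After op 8 cancel(order #6): fills=none; bids=[#4:10@104 #5:3@95] asks=[#2:9@105]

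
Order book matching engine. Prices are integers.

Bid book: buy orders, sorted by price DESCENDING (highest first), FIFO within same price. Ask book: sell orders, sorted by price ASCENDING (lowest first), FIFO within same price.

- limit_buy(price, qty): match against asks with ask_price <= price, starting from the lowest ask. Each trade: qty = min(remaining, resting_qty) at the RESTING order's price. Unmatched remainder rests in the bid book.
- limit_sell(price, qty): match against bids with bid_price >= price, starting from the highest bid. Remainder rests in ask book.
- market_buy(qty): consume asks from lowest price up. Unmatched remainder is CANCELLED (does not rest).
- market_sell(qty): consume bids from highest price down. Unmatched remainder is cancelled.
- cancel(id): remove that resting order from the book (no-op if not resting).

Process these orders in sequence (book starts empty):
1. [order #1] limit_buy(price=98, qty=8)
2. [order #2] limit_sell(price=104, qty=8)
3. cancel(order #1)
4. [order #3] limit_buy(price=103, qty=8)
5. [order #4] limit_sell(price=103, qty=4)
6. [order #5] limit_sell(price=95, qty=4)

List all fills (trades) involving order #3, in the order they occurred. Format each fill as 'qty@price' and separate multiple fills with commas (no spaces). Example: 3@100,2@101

After op 1 [order #1] limit_buy(price=98, qty=8): fills=none; bids=[#1:8@98] asks=[-]
After op 2 [order #2] limit_sell(price=104, qty=8): fills=none; bids=[#1:8@98] asks=[#2:8@104]
After op 3 cancel(order #1): fills=none; bids=[-] asks=[#2:8@104]
After op 4 [order #3] limit_buy(price=103, qty=8): fills=none; bids=[#3:8@103] asks=[#2:8@104]
After op 5 [order #4] limit_sell(price=103, qty=4): fills=#3x#4:4@103; bids=[#3:4@103] asks=[#2:8@104]
After op 6 [order #5] limit_sell(price=95, qty=4): fills=#3x#5:4@103; bids=[-] asks=[#2:8@104]

Answer: 4@103,4@103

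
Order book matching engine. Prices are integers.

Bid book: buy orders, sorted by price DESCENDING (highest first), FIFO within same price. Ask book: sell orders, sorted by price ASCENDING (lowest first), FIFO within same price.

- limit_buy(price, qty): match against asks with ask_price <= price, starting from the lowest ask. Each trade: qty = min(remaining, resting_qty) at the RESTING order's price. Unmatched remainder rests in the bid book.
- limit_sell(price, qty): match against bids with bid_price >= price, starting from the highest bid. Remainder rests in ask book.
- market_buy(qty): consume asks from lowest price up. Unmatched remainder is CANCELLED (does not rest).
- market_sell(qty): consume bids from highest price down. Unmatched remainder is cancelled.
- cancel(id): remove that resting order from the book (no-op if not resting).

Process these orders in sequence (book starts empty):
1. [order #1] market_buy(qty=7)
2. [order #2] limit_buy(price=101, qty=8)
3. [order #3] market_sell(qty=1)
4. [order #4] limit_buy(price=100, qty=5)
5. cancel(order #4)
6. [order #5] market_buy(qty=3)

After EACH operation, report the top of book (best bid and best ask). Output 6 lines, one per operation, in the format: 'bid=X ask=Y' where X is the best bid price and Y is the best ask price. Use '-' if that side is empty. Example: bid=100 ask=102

Answer: bid=- ask=-
bid=101 ask=-
bid=101 ask=-
bid=101 ask=-
bid=101 ask=-
bid=101 ask=-

Derivation:
After op 1 [order #1] market_buy(qty=7): fills=none; bids=[-] asks=[-]
After op 2 [order #2] limit_buy(price=101, qty=8): fills=none; bids=[#2:8@101] asks=[-]
After op 3 [order #3] market_sell(qty=1): fills=#2x#3:1@101; bids=[#2:7@101] asks=[-]
After op 4 [order #4] limit_buy(price=100, qty=5): fills=none; bids=[#2:7@101 #4:5@100] asks=[-]
After op 5 cancel(order #4): fills=none; bids=[#2:7@101] asks=[-]
After op 6 [order #5] market_buy(qty=3): fills=none; bids=[#2:7@101] asks=[-]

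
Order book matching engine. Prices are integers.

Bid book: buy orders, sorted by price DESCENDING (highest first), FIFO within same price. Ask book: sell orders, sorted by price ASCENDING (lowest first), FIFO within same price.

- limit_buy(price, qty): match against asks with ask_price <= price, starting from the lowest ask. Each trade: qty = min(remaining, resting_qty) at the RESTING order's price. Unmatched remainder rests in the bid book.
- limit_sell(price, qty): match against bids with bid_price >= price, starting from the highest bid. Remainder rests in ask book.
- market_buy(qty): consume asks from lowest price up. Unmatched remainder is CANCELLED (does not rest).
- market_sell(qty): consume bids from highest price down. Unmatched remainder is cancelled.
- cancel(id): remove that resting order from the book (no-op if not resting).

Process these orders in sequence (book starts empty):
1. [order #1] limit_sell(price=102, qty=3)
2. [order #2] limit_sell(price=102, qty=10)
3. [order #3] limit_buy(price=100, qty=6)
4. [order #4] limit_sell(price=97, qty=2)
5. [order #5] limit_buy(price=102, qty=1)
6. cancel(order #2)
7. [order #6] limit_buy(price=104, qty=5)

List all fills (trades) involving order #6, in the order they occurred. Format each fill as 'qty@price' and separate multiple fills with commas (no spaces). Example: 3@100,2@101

Answer: 2@102

Derivation:
After op 1 [order #1] limit_sell(price=102, qty=3): fills=none; bids=[-] asks=[#1:3@102]
After op 2 [order #2] limit_sell(price=102, qty=10): fills=none; bids=[-] asks=[#1:3@102 #2:10@102]
After op 3 [order #3] limit_buy(price=100, qty=6): fills=none; bids=[#3:6@100] asks=[#1:3@102 #2:10@102]
After op 4 [order #4] limit_sell(price=97, qty=2): fills=#3x#4:2@100; bids=[#3:4@100] asks=[#1:3@102 #2:10@102]
After op 5 [order #5] limit_buy(price=102, qty=1): fills=#5x#1:1@102; bids=[#3:4@100] asks=[#1:2@102 #2:10@102]
After op 6 cancel(order #2): fills=none; bids=[#3:4@100] asks=[#1:2@102]
After op 7 [order #6] limit_buy(price=104, qty=5): fills=#6x#1:2@102; bids=[#6:3@104 #3:4@100] asks=[-]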